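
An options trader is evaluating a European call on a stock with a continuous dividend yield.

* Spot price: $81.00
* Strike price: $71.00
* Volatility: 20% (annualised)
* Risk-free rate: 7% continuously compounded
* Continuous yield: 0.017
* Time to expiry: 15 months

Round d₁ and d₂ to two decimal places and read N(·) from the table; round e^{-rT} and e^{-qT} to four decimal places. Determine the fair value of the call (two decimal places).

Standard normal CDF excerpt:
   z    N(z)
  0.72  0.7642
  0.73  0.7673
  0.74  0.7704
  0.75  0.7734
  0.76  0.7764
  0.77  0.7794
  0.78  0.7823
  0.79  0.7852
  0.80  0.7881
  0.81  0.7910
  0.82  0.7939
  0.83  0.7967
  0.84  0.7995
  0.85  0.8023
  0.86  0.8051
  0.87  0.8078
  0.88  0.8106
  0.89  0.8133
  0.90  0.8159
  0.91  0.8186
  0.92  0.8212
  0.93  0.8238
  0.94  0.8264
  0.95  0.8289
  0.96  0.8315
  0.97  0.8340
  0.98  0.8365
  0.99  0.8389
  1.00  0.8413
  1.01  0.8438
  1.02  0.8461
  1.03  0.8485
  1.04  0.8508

$16.01

σ√T = 0.2·√1.25 = 0.2236
d₁ = [ln(81/71) + (0.07 − 0.017 + 0.2²/2)·1.25] / 0.2236 = [0.1318 + 0.0913] / 0.2236 = 0.9974 which rounds to 1.00
d₂ = d₁ − σ√T = 0.9974 − 0.2236 = 0.7738 which rounds to 0.77
exp(−qT) = exp(−0.017·1.25) = 0.9790;  exp(−rT) = exp(−0.07·1.25) = 0.9162
N(d₁) = N(1.00) = 0.8413;  N(d₂) = N(0.77) = 0.7794
C = 81·0.9790·0.8413 − 71·0.9162·0.7794 = 66.7142 − 50.7001 = 16.0141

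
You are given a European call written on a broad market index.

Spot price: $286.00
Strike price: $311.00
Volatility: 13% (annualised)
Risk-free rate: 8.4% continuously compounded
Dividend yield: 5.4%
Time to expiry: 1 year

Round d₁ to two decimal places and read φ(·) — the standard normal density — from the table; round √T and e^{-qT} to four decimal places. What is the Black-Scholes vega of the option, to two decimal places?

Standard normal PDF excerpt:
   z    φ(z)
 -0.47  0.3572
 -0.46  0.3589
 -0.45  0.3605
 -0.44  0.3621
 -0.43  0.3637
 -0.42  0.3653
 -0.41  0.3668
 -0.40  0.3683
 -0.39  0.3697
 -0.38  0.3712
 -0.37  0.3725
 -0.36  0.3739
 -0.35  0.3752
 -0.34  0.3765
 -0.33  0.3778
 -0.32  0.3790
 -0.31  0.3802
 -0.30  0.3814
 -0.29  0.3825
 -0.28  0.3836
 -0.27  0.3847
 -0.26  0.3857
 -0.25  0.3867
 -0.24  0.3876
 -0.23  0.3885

σ√T = 0.13 × 1.0000 = 0.1300
d₁ = [ln(286/311) + (0.084 − 0.054 + 0.13²/2)·1] / 0.1300 = [-0.0838 + 0.0385] / 0.1300 = -0.3489 ≈ -0.35
√T = √1 = 1.0000
φ(d₁) = φ(-0.35) = 0.3752
e^(−qT) = e^(−0.054·1) = 0.9474
vega = S·e^(−qT)·φ(d₁)·√T = 286·0.9474·0.3752·1.0000 = 101.6628
(Vega is the same for a European call and put with the same parameters.)

101.66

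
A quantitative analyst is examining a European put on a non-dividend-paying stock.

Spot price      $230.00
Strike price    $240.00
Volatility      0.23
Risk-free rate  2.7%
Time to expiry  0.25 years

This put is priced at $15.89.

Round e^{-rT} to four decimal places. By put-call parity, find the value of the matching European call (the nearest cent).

e^(−rT) = e^(−0.027·0.25) = 0.9933
Put-call parity: C − P = S − K·e^(−rT) = 230 − 240·0.9933 = 230 − 238.3920 = -8.3920
C = P + (C − P) = 15.89 + (-8.3920) = 7.4980

$7.50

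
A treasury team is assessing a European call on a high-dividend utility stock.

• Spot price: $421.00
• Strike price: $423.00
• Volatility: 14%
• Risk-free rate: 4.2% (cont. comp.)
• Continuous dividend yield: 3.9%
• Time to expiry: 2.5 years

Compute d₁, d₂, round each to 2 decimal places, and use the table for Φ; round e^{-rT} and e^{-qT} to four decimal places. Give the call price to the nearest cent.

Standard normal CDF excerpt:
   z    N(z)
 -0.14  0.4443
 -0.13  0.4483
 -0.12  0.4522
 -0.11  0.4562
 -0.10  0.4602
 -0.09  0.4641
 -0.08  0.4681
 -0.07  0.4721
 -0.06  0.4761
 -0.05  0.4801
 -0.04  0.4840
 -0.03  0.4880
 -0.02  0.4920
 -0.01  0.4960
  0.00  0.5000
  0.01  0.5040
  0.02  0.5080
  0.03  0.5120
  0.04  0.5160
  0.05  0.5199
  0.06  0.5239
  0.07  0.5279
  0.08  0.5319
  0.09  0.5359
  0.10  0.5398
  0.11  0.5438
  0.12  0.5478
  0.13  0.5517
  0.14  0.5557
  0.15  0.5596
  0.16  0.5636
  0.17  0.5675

T = 2.5;  σ√T = 0.2214
d₁ = [ln(421/423) + (0.042 − 0.039 + 0.14²/2)·2.5] / 0.2214 = [-0.0047 + 0.0320] / 0.2214 = 0.1232 ≈ 0.12
d₂ = d₁ − σ√T = 0.1232 − 0.2214 = -0.0982 ≈ -0.10
e^(−qT) = e^(−0.039·2.5) = 0.9071;  e^(−rT) = e^(−0.042·2.5) = 0.9003
N(d₁) = N(0.12) = 0.5478;  N(d₂) = N(-0.10) = 0.4602
C = 421·0.9071·0.5478 − 423·0.9003·0.4602 = 209.1988 − 175.2565 = 33.9423

$33.94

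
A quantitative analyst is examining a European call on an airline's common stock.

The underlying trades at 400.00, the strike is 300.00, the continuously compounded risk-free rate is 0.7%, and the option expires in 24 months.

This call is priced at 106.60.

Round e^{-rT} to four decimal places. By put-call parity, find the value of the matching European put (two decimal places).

2.43

e^(−rT) = e^(−0.007·2) = 0.9861
Put-call parity: C − P = S − K·e^(−rT) = 400 − 300·0.9861 = 400 − 295.8300 = 104.1700
P = C − (C − P) = 106.60 − (104.1700) = 2.4300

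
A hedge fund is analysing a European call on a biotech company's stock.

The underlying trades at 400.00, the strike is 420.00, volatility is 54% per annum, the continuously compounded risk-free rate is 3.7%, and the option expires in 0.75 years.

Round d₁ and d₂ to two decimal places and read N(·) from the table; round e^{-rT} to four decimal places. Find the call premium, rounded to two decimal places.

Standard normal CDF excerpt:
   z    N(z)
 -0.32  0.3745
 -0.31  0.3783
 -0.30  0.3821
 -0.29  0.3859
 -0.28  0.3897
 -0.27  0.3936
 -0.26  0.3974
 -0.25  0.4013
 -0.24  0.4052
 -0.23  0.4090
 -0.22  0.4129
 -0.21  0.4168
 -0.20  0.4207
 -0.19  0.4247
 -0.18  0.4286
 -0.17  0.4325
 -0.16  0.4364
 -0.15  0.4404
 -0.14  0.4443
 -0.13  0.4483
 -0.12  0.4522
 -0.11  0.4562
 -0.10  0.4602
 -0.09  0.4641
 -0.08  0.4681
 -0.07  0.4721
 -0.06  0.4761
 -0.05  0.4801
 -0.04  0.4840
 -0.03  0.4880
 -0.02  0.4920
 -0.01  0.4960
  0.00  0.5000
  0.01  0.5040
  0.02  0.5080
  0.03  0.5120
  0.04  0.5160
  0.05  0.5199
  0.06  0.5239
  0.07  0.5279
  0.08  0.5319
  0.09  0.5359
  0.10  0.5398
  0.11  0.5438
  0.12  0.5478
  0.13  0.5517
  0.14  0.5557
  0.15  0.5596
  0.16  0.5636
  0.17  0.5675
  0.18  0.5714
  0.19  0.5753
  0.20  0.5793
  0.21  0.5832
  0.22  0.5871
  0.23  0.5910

70.93

σ√T = 0.54 × 0.8660 = 0.4677
ln(S/K) + (r + σ²/2)T = ln(400/420) + (0.037 + 0.54²/2)·0.75 = -0.0488 + 0.1371 = 0.0883
d₁ = 0.0883 / 0.4677 = 0.1888 → 0.19
d₂ = d₁ − σ√T = 0.1888 − 0.4677 = -0.2788 → -0.28
exp(−rT) = exp(−0.037·0.75) = 0.9726
N(d₁) = N(0.19) = 0.5753;  N(d₂) = N(-0.28) = 0.3897
C = 400·0.5753 − 420·0.9726·0.3897 = 230.1200 − 159.1893 = 70.9307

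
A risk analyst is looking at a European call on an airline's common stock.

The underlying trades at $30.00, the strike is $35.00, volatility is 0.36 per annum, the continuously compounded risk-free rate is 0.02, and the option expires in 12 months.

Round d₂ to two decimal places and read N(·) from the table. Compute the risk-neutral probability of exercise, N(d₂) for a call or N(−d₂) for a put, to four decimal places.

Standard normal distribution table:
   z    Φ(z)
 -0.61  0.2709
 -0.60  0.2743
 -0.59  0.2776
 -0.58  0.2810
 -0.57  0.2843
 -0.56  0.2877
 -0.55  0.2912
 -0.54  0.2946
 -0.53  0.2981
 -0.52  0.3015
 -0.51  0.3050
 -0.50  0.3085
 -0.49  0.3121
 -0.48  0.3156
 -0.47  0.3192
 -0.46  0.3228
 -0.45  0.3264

T = 1;  σ√T = 0.3600
d₁ = [ln(30/35) + (0.02 + 0.36²/2)·1] / 0.3600 = [-0.1542 + 0.0848] / 0.3600 = -0.1926 ≈ -0.19
d₂ = d₁ − σ√T = -0.1926 − 0.3600 = -0.5526 ≈ -0.55
Pr(exercise) under Q = N(d₂) = 0.2912

0.2912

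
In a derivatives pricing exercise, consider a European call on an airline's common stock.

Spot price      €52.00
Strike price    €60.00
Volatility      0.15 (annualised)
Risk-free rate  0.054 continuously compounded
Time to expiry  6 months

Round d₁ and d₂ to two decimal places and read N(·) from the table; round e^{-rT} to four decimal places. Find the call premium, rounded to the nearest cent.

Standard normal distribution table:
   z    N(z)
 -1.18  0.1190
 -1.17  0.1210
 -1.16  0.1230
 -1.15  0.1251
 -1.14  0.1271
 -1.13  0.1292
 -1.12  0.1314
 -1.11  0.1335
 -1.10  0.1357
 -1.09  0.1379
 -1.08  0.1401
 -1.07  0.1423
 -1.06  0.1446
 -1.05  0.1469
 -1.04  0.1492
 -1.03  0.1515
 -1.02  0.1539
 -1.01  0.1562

σ√T = 0.15 × 0.7071 = 0.1061
d₁ = [ln(52/60) + (0.054 + 0.15²/2)·0.5] / 0.1061 = [-0.1431 + 0.0326] / 0.1061 = -1.0416 → -1.04
d₂ = d₁ − σ√T = -1.0416 − 0.1061 = -1.1476 → -1.15
exp(−rT) = exp(−0.054·0.5) = 0.9734
C = 52·N(-1.04) − 60·0.9734·N(-1.15) = 52·0.1492 − 60·0.9734·0.1251 = 7.7584 − 7.3063 = 0.4521

€0.45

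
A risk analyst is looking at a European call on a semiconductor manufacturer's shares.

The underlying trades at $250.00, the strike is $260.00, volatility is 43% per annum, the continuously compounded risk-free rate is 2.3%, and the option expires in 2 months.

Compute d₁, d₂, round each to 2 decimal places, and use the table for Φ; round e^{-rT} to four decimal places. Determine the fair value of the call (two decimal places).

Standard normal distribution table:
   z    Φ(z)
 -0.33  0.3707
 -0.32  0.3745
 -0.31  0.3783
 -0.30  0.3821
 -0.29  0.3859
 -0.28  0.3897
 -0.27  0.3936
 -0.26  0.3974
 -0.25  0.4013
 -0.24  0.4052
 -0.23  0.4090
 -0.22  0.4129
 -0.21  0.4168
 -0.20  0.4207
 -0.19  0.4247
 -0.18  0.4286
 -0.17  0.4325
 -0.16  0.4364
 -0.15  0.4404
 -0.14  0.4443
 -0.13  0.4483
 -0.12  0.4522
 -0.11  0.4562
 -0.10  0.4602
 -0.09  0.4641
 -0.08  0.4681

$14.10

σ√T = 0.43·√0.1667 = 0.1755
d₁ = [ln(250/260) + (0.023 + 0.43²/2)·0.1667] / 0.1755 = [-0.0392 + 0.0192] / 0.1755 = -0.1138 ⇒ -0.11
d₂ = d₁ − σ√T = -0.1138 − 0.1755 = -0.2894 ⇒ -0.29
e^(−rT) = e^(−0.023·0.1667) = 0.9962
N(d₁) = N(-0.11) = 0.4562;  N(d₂) = N(-0.29) = 0.3859
C = 250·0.4562 − 260·0.9962·0.3859 = 114.0500 − 99.9527 = 14.0973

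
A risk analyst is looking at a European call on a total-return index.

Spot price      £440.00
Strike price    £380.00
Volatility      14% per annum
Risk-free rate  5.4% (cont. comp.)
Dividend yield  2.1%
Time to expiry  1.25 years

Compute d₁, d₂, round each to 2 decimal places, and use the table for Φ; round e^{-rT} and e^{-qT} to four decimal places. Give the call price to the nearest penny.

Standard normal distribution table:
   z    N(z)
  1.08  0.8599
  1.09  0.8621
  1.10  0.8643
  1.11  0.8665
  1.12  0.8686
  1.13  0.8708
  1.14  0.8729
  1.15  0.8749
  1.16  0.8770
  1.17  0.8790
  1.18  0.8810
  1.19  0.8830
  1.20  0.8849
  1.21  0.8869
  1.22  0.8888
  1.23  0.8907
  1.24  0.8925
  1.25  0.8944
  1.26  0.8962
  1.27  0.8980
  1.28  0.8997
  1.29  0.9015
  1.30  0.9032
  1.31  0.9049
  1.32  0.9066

σ√T = 0.14·√1.25 = 0.1565
d₁ = [ln(440/380) + (0.054 − 0.021 + ½·0.14²)·1.25] / (σ√T) = (0.1466 + 0.0535) / 0.1565 = 1.2784 ≈ 1.28
d₂ = 1.2784 − 0.1565 = 1.1219 ≈ 1.12
e^(−qT) = e^(−0.021·1.25) = 0.9741;  e^(−rT) = e^(−0.054·1.25) = 0.9347
N(d₁) = N(1.28) = 0.8997;  N(d₂) = N(1.12) = 0.8686
C = 440·0.9741·0.8997 − 380·0.9347·0.8686 = 385.6150 − 308.5146 = 77.1005

£77.10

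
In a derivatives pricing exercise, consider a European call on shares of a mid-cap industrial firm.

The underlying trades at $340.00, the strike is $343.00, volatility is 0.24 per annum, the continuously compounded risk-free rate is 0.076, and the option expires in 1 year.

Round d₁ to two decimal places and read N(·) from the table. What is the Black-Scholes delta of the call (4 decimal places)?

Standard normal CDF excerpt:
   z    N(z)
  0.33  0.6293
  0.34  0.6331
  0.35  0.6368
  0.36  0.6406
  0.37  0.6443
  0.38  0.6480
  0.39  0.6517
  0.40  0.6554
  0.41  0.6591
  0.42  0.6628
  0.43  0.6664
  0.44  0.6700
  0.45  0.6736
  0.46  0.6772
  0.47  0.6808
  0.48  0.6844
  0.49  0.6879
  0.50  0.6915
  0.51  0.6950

0.6554

σ√T = 0.24·√1 = 0.2400
d₁ = [ln(340/343) + (0.076 + 0.24²/2)·1] / 0.2400 = [-0.0088 + 0.1048] / 0.2400 = 0.4001 → 0.40
N(d₁) = N(0.40) = 0.6554
Δ_call = N(d₁) = 0.6554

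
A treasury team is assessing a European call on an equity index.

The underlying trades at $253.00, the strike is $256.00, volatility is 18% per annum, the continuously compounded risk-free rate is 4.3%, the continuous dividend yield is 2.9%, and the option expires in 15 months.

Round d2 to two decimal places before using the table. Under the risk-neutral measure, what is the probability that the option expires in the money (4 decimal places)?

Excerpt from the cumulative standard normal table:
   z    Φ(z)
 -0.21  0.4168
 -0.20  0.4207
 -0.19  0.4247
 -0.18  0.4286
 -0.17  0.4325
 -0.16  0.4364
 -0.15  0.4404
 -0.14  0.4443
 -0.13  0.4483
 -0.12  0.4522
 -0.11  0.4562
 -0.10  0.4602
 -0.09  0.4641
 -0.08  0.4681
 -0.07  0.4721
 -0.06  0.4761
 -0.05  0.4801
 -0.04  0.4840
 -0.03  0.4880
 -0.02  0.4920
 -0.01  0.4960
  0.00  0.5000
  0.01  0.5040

0.4721

T = 1.25;  σ√T = 0.2012
d₁ = [ln(253/256) + (0.043 − 0.029 + 0.18²/2)·1.25] / 0.2012 = [-0.0118 + 0.0377] / 0.2012 = 0.1290 → 0.13
d₂ = d₁ − σ√T = 0.1290 − 0.2012 = -0.0722 → -0.07
Risk-neutral Pr[S_T > K] = N(d₂) = N(-0.07) = 0.4721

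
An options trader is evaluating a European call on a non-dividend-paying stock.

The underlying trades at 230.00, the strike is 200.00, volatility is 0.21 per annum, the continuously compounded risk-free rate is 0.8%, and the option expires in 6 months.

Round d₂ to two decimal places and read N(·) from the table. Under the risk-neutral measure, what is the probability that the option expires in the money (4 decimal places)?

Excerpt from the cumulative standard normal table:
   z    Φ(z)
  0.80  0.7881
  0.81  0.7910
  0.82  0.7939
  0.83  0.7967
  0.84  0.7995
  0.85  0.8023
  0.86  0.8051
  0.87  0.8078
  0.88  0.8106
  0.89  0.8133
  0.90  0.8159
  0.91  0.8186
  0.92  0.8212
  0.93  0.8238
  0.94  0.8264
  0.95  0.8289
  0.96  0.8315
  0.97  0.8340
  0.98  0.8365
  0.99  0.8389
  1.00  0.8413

0.8133

T = 0.5;  σ√T = 0.1485
d₁ = [ln(230/200) + (0.008 + 0.21²/2)·0.5] / 0.1485 = [0.1398 + 0.0150] / 0.1485 = 1.0424 → 1.04
d₂ = d₁ − σ√T = 1.0424 − 0.1485 = 0.8939 → 0.89
Pr(exercise) under Q = N(d₂) = 0.8133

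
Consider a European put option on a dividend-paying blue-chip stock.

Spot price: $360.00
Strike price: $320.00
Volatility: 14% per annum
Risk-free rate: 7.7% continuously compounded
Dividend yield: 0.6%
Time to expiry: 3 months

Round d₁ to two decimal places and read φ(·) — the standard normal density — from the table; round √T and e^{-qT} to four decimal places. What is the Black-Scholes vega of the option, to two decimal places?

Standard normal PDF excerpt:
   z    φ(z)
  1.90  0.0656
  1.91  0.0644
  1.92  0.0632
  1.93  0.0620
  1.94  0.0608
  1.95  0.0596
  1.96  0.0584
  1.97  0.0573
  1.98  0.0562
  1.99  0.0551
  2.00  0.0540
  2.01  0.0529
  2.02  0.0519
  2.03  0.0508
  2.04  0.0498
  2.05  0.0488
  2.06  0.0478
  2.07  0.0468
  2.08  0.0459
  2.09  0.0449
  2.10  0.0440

σ√T = 0.14·√0.25 = 0.0700
d₁ = [ln(360/320) + (0.077 − 0.006 + 0.14²/2)·0.25] / 0.0700 = [0.1178 + 0.0202] / 0.0700 = 1.9712 which rounds to 1.97
√T = √0.25 = 0.5000
φ(d₁) = φ(1.97) = 0.0573
exp(−qT) = exp(−0.006·0.25) = 0.9985
vega = S·exp(−qT)·φ(d₁)·√T = 360·0.9985·0.0573·0.5000 = 10.2985

10.30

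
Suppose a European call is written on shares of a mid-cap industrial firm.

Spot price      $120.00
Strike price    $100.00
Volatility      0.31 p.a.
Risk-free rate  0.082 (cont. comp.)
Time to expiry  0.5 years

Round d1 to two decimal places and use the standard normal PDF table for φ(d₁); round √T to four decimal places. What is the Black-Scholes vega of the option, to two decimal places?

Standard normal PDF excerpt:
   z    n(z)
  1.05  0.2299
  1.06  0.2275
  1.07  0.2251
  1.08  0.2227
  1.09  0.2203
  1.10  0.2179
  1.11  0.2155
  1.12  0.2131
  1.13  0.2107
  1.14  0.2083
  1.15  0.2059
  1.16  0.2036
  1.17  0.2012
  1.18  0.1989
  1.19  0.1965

T = 0.5;  σ√T = 0.2192
d₁ = [ln(120/100) + (0.082 + 0.31²/2)·0.5] / 0.2192 = [0.1823 + 0.0650] / 0.2192 = 1.1284 which rounds to 1.13
√T = √0.5 = 0.7071
φ(d₁) = φ(1.13) = 0.2107
vega = S·φ(d₁)·√T = 120·0.2107·0.7071 = 17.8783

17.88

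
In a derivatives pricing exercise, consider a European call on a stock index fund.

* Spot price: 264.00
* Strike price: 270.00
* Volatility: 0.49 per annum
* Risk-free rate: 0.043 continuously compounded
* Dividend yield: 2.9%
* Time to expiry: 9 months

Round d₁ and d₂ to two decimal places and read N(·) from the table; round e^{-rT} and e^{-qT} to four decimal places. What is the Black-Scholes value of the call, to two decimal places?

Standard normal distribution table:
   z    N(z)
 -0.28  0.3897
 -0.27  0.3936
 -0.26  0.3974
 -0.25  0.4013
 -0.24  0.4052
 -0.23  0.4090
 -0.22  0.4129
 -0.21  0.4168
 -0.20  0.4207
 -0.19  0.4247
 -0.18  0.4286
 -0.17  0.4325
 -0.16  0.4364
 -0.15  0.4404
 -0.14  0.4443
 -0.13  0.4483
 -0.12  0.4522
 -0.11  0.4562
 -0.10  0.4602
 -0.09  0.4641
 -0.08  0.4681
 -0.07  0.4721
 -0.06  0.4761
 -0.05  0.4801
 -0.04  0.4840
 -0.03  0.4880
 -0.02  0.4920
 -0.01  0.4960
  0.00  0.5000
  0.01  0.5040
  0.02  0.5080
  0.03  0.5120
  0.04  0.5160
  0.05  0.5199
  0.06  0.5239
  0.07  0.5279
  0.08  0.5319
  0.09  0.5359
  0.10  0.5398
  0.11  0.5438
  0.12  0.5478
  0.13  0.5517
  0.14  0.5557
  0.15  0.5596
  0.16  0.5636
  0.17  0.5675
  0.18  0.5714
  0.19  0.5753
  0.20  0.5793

41.67

σ√T = 0.49·√0.75 = 0.4244
d₁ = [ln(264/270) + (0.043 − 0.029 + 0.49²/2)·0.75] / 0.4244 = [-0.0225 + 0.1005] / 0.4244 = 0.1840 which rounds to 0.18
d₂ = d₁ − σ√T = 0.1840 − 0.4244 = -0.2404 which rounds to -0.24
exp(−qT) = exp(−0.029·0.75) = 0.9785;  exp(−rT) = exp(−0.043·0.75) = 0.9683
N(d₁) = N(0.18) = 0.5714;  N(d₂) = N(-0.24) = 0.4052
C = 264·0.9785·0.5714 − 270·0.9683·0.4052 = 147.6063 − 105.9359 = 41.6704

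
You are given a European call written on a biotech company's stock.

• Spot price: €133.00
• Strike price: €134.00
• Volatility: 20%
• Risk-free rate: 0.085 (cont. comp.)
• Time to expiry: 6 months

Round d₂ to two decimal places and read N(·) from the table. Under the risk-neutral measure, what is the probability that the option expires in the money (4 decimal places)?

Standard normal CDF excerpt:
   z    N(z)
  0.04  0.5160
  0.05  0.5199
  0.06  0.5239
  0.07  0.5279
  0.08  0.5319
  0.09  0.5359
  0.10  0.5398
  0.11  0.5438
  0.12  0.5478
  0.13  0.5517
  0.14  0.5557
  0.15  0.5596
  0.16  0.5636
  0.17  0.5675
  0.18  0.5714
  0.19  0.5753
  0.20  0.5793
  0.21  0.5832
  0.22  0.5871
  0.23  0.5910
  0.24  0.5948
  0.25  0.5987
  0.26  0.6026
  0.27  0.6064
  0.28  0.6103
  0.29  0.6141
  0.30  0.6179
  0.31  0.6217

σ√T = 0.2·√0.5 = 0.1414
d₁ = [ln(133/134) + (0.085 + 0.2²/2)·0.5] / 0.1414 = [-0.0075 + 0.0525] / 0.1414 = 0.3183 ⇒ 0.32
d₂ = d₁ − σ√T = 0.3183 − 0.1414 = 0.1768 ⇒ 0.18
Risk-neutral Pr[S_T > K] = N(d₂) = N(0.18) = 0.5714

0.5714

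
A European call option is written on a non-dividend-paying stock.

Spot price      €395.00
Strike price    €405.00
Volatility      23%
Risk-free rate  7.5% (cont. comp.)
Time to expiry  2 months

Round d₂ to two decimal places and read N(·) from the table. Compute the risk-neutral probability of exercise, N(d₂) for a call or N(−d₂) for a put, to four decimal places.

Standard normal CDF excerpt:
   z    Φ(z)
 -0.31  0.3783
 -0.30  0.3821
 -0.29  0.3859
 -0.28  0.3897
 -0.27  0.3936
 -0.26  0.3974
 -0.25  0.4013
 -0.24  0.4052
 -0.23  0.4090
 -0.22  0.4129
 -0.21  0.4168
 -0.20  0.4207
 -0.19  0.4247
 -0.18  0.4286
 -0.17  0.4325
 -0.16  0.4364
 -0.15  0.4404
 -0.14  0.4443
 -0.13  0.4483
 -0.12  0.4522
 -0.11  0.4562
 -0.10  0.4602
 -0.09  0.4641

σ√T = 0.23 × 0.4082 = 0.0939
d₁ = [ln(395/405) + (0.075 + ½·0.23²)·0.1667] / (σ√T) = (-0.0250 + 0.0169) / 0.0939 = -0.0862 which rounds to -0.09
d₂ = -0.0862 − 0.0939 = -0.1801 which rounds to -0.18
Pr(exercise) under Q = N(d₂) = 0.4286

0.4286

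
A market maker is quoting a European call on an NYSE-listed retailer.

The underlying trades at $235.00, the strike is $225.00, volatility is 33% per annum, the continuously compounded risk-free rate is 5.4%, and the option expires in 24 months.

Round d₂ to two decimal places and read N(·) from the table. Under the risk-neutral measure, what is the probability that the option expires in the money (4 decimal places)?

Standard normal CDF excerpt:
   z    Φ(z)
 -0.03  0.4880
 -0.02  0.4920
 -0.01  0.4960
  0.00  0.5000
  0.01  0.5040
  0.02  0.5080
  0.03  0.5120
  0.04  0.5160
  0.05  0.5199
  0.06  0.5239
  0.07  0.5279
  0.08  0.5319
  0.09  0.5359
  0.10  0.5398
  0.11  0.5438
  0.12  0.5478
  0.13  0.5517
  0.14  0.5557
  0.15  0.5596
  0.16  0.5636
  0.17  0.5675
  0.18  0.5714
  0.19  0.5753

σ√T = 0.33·√2 = 0.4667
d₁ = [ln(235/225) + (0.054 + ½·0.33²)·2] / (σ√T) = (0.0435 + 0.2169) / 0.4667 = 0.5579 which rounds to 0.56
d₂ = 0.5579 − 0.4667 = 0.0912 which rounds to 0.09
Pr(exercise) under Q = N(d₂) = 0.5359

0.5359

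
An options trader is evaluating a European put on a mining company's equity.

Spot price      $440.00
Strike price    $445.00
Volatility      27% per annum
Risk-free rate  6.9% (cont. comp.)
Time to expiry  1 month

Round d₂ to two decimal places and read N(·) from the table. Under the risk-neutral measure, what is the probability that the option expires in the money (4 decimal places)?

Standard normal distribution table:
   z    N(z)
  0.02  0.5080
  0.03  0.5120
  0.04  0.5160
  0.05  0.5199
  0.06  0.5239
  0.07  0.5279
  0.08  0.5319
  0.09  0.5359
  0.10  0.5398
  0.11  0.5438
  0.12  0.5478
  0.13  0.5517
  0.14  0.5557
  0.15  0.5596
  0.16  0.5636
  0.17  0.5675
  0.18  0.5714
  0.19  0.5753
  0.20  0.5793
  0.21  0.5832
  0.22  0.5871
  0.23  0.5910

T = 0.08333;  σ√T = 0.0779
ln(S/K) + (r + σ²/2)T = ln(440/445) + (0.069 + 0.27²/2)·0.08333 = -0.0113 + 0.0088 = -0.0025
d₁ = -0.0025 / 0.0779 = -0.0322 which rounds to -0.03
d₂ = d₁ − σ√T = -0.0322 − 0.0779 = -0.1102 which rounds to -0.11
Pr(exercise) under Q = N(−d₂) = N(0.11) = 0.5438

0.5438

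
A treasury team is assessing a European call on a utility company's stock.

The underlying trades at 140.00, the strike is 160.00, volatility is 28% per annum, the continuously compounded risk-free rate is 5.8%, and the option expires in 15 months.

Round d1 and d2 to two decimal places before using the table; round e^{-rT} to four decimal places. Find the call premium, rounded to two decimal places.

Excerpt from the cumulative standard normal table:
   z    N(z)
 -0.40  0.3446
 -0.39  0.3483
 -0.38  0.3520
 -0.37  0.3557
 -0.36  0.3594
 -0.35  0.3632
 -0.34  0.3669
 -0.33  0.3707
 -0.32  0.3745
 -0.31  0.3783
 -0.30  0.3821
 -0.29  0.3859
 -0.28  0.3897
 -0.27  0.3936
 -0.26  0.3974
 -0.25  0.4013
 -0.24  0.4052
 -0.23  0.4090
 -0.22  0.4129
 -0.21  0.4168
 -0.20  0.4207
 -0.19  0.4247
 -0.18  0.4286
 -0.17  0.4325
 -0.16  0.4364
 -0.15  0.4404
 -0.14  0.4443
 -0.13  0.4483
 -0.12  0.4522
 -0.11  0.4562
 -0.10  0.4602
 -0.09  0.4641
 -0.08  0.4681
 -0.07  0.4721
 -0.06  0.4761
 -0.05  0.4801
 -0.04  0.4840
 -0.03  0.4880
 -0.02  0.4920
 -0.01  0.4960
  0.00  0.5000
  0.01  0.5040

13.71

σ√T = 0.28·√1.25 = 0.3130
ln(S/K) + (r + σ²/2)T = ln(140/160) + (0.058 + 0.28²/2)·1.25 = -0.1335 + 0.1215 = -0.0120
d₁ = -0.0120 / 0.3130 = -0.0384 ⇒ -0.04
d₂ = d₁ − σ√T = -0.0384 − 0.3130 = -0.3515 ⇒ -0.35
exp(−rT) = exp(−0.058·1.25) = 0.9301
N(d₁) = N(-0.04) = 0.4840;  N(d₂) = N(-0.35) = 0.3632
C = 140·0.4840 − 160·0.9301·0.3632 = 67.7600 − 54.0500 = 13.7100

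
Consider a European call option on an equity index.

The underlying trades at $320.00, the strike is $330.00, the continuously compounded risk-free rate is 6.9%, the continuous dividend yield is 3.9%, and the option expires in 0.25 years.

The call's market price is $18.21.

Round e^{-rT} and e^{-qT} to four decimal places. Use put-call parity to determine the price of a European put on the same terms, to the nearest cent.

$25.67

e^(−qT) = e^(−0.039·0.25) = 0.9903;  e^(−rT) = e^(−0.069·0.25) = 0.9829
Put-call parity: C − P = S·e^(−qT) − K·e^(−rT) = 320·0.9903 − 330·0.9829 = 316.8960 − 324.3570 = -7.4610
P = C − (C − P) = 18.21 − (-7.4610) = 25.6710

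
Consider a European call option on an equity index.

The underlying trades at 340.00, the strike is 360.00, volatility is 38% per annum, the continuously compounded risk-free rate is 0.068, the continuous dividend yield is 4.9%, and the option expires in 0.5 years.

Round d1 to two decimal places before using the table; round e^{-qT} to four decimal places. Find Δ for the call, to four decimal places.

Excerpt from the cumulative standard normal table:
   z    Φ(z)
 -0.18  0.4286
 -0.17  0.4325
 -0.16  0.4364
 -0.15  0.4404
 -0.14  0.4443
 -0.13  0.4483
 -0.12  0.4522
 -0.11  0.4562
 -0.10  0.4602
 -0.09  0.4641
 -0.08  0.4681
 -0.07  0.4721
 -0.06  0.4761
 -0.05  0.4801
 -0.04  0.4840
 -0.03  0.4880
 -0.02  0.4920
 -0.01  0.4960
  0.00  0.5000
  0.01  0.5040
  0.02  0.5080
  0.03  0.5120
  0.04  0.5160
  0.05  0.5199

0.4723

T = 0.5;  σ√T = 0.2687
d₁ = [ln(340/360) + (0.068 − 0.049 + 0.38²/2)·0.5] / 0.2687 = [-0.0572 + 0.0456] / 0.2687 = -0.0430 ≈ -0.04
N(d₁) = N(-0.04) = 0.4840
Δ_call = exp(−qT)·N(d₁) = 0.9758·0.4840 = 0.4723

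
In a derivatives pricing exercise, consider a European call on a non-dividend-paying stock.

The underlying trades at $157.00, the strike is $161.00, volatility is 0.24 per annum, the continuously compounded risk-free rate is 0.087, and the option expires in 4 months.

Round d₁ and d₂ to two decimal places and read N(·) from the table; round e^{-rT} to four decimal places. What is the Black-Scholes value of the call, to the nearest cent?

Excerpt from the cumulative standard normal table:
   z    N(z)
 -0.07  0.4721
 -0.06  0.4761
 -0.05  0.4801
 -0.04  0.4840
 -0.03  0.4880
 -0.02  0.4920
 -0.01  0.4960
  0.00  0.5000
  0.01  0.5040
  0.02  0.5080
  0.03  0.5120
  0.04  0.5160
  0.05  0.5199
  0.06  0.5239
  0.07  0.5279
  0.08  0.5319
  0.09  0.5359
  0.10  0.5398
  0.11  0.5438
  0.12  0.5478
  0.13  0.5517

$9.05

T = 0.3333;  σ√T = 0.1386
d₁ = [ln(157/161) + (0.087 + 0.24²/2)·0.3333] / 0.1386 = [-0.0252 + 0.0386] / 0.1386 = 0.0970 ≈ 0.10
d₂ = d₁ − σ√T = 0.0970 − 0.1386 = -0.0416 ≈ -0.04
exp(−rT) = exp(−0.087·0.3333) = 0.9714
N(d₁) = N(0.10) = 0.5398;  N(d₂) = N(-0.04) = 0.4840
C = 157·0.5398 − 161·0.9714·0.4840 = 84.7486 − 75.6954 = 9.0532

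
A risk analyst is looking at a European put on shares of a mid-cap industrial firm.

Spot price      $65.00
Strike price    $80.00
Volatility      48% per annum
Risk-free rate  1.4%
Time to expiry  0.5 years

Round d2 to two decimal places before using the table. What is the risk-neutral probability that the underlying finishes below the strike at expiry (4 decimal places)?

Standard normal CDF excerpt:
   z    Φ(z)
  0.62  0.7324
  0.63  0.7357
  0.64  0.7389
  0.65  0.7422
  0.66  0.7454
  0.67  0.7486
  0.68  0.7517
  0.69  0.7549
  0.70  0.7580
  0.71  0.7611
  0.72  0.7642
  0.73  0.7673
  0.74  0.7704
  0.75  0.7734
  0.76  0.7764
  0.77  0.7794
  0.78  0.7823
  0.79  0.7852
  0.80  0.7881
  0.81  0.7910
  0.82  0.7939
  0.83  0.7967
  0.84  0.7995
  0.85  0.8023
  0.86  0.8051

T = 0.5;  σ√T = 0.3394
d₁ = [ln(65/80) + (0.014 + 0.48²/2)·0.5] / 0.3394 = [-0.2076 + 0.0646] / 0.3394 = -0.4214 which rounds to -0.42
d₂ = d₁ − σ√T = -0.4214 − 0.3394 = -0.7608 which rounds to -0.76
Pr(exercise) under Q = N(−d₂) = N(0.76) = 0.7764

0.7764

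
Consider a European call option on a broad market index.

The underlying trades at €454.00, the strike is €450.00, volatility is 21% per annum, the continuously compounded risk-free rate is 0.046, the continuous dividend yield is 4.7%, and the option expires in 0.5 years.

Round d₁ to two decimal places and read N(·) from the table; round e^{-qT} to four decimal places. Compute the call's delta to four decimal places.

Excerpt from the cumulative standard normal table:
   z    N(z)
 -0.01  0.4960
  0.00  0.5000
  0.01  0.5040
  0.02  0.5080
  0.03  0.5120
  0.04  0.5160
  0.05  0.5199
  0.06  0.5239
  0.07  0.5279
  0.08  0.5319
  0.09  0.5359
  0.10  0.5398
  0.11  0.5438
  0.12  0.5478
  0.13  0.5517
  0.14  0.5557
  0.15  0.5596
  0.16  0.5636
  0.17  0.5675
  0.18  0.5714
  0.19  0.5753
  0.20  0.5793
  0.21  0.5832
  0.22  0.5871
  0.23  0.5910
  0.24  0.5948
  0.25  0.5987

σ√T = 0.21·√0.5 = 0.1485
d₁ = [ln(454/450) + (0.046 − 0.047 + ½·0.21²)·0.5] / (σ√T) = (0.0088 + 0.0105) / 0.1485 = 0.1305 → 0.13
N(d₁) = N(0.13) = 0.5517
Δ_call = e^(−qT)·N(d₁) = 0.9768·0.5517 = 0.5389

0.5389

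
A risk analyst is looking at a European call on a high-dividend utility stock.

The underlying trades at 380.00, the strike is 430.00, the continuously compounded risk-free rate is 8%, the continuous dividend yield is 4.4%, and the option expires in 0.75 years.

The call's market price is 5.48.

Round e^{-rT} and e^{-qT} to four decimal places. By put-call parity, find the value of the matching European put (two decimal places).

42.80

e^(−qT) = e^(−0.044·0.75) = 0.9675;  e^(−rT) = e^(−0.08·0.75) = 0.9418
Put-call parity: C − P = S·e^(−qT) − K·e^(−rT) = 380·0.9675 − 430·0.9418 = 367.6500 − 404.9740 = -37.3240
P = C − (C − P) = 5.48 − (-37.3240) = 42.8040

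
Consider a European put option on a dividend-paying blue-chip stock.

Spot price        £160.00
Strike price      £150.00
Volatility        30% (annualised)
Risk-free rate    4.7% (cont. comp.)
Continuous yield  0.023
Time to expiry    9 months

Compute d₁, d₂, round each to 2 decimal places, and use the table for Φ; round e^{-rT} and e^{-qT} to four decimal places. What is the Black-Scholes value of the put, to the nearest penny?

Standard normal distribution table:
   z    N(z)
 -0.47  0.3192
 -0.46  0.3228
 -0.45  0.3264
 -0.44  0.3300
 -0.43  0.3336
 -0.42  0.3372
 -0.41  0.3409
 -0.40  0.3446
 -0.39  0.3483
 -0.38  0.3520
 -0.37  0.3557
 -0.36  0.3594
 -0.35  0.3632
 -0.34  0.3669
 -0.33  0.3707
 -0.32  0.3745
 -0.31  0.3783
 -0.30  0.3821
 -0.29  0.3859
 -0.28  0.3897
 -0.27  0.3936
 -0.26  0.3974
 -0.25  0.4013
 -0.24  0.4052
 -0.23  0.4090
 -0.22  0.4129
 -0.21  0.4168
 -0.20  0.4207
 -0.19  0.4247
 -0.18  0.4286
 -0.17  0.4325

σ√T = 0.3·√0.75 = 0.2598
ln(S/K) + (r − q + σ²/2)T = ln(160/150) + (0.047 − 0.023 + 0.3²/2)·0.75 = 0.0645 + 0.0518 = 0.1163
d₁ = 0.1163 / 0.2598 = 0.4476 → 0.45
d₂ = d₁ − σ√T = 0.4476 − 0.2598 = 0.1878 → 0.19
e^(−qT) = e^(−0.023·0.75) = 0.9829;  e^(−rT) = e^(−0.047·0.75) = 0.9654
N(−d₂) = N(-0.19) = 0.4247;  N(−d₁) = N(-0.45) = 0.3264
P = 150·0.9654·0.4247 − 160·0.9829·0.3264 = 61.5008 − 51.3310 = 10.1698

£10.17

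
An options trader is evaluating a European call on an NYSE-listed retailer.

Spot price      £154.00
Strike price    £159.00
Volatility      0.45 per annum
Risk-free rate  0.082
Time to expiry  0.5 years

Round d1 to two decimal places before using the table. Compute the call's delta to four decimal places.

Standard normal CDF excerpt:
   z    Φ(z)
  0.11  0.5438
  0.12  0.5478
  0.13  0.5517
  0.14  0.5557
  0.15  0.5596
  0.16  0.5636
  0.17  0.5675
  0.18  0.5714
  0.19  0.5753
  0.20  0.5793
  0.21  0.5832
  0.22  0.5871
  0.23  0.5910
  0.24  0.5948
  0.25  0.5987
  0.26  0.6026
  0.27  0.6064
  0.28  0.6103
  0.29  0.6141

σ√T = 0.45·√0.5 = 0.3182
d₁ = [ln(154/159) + (0.082 + ½·0.45²)·0.5] / (σ√T) = (-0.0320 + 0.0916) / 0.3182 = 0.1875 → 0.19
N(d₁) = N(0.19) = 0.5753
Δ_call = N(d₁) = 0.5753

0.5753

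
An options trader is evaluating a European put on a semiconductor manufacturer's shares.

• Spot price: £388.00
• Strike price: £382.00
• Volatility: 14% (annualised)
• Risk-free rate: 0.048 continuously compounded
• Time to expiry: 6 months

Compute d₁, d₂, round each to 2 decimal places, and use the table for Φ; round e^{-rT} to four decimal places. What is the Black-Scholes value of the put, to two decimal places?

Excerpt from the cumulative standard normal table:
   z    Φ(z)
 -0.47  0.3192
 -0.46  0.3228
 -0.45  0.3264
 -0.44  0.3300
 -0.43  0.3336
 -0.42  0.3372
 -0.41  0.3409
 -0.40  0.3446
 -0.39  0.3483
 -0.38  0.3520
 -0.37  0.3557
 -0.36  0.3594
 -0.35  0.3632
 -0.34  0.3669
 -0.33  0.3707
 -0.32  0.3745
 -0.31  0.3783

£8.81

σ√T = 0.14·√0.5 = 0.0990
d₁ = [ln(388/382) + (0.048 + ½·0.14²)·0.5] / (σ√T) = (0.0156 + 0.0289) / 0.0990 = 0.4494 which rounds to 0.45
d₂ = 0.4494 − 0.0990 = 0.3504 which rounds to 0.35
exp(−rT) = exp(−0.048·0.5) = 0.9763
N(−d₂) = N(-0.35) = 0.3632;  N(−d₁) = N(-0.45) = 0.3264
P = 382·0.9763·0.3632 − 388·0.3264 = 135.4542 − 126.6432 = 8.8110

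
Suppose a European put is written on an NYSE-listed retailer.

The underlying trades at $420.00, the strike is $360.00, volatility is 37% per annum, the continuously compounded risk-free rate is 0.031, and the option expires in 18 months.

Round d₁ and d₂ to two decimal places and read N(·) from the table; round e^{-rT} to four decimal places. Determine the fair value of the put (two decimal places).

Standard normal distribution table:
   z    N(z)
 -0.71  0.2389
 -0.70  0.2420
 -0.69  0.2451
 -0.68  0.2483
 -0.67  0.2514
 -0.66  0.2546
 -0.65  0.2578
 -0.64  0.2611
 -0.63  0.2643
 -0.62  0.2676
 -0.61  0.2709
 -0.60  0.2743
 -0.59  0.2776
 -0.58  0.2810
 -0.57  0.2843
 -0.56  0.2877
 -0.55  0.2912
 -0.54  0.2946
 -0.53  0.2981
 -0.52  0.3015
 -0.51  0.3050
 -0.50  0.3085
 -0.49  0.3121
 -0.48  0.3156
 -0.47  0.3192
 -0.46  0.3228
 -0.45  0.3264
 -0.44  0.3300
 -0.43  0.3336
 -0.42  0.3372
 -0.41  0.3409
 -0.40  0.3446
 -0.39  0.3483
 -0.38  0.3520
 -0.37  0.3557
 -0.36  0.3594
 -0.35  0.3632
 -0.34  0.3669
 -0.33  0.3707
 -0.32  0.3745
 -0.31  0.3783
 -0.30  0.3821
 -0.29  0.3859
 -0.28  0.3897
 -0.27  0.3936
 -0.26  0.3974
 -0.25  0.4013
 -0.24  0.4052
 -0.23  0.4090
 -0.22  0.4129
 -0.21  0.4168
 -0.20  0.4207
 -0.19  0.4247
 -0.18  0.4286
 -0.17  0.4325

$36.31

σ√T = 0.37 × 1.2247 = 0.4532
d₁ = [ln(420/360) + (0.031 + ½·0.37²)·1.5] / (σ√T) = (0.1542 + 0.1492) / 0.4532 = 0.6694 → 0.67
d₂ = 0.6694 − 0.4532 = 0.2162 → 0.22
e^(−rT) = e^(−0.031·1.5) = 0.9546
N(−d₂) = N(-0.22) = 0.4129;  N(−d₁) = N(-0.67) = 0.2514
P = 360·0.9546·0.4129 − 420·0.2514 = 141.8956 − 105.5880 = 36.3076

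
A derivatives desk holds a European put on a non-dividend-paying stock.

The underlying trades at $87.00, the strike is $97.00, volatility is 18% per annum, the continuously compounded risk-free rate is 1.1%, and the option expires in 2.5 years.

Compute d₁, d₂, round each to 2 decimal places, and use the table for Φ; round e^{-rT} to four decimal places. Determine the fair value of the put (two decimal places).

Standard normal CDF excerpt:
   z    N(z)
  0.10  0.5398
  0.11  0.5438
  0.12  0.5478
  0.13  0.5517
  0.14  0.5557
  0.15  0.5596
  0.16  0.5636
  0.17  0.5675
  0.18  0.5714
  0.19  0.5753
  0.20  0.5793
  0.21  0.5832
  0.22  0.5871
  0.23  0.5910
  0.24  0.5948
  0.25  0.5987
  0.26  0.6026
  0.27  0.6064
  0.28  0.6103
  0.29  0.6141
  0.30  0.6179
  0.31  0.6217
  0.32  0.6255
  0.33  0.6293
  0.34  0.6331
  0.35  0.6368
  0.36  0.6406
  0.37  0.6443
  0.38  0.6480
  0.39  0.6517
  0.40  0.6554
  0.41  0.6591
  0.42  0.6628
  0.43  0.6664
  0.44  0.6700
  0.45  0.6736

σ√T = 0.18·√2.5 = 0.2846
ln(S/K) + (r + σ²/2)T = ln(87/97) + (0.011 + 0.18²/2)·2.5 = -0.1088 + 0.0680 = -0.0408
d₁ = -0.0408 / 0.2846 = -0.1434 → -0.14
d₂ = d₁ − σ√T = -0.1434 − 0.2846 = -0.4280 → -0.43
e^(−rT) = e^(−0.011·2.5) = 0.9729
N(−d₂) = N(0.43) = 0.6664;  N(−d₁) = N(0.14) = 0.5557
P = 97·0.9729·0.6664 − 87·0.5557 = 62.8890 − 48.3459 = 14.5431

$14.54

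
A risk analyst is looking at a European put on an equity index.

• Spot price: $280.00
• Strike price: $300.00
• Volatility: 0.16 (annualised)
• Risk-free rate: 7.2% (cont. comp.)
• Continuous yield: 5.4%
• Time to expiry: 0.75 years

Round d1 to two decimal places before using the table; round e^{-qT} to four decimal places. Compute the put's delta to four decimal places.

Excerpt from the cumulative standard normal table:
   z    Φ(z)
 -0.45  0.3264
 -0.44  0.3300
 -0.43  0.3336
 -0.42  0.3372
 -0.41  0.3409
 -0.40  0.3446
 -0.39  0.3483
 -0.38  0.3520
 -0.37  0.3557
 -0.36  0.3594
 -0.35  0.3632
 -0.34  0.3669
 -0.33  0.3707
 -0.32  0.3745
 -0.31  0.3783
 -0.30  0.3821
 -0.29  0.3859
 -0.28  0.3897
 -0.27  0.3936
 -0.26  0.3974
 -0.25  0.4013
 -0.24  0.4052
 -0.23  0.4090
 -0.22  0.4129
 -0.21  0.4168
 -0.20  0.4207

σ√T = 0.16 × 0.8660 = 0.1386
d₁ = [ln(280/300) + (0.072 − 0.054 + 0.16²/2)·0.75] / 0.1386 = [-0.0690 + 0.0231] / 0.1386 = -0.3312 ≈ -0.33
N(d₁) = N(-0.33) = 0.3707
Δ_put = e^(−qT)·(N(d₁) − 1) = 0.9603·(0.3707 − 1) = -0.6043

-0.6043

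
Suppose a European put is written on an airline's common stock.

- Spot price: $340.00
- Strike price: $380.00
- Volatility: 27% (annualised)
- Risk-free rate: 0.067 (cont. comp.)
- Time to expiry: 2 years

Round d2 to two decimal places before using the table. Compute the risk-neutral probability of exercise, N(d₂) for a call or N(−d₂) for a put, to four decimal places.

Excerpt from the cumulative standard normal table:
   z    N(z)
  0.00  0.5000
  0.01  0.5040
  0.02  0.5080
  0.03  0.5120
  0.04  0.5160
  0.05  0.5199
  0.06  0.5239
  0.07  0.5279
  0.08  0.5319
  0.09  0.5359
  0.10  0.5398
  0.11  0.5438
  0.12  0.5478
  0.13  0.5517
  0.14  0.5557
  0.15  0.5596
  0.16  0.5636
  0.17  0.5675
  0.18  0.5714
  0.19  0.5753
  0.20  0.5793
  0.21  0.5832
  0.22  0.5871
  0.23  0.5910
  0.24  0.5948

T = 2;  σ√T = 0.3818
d₁ = [ln(340/380) + (0.067 + 0.27²/2)·2] / 0.3818 = [-0.1112 + 0.2069] / 0.3818 = 0.2506 → 0.25
d₂ = d₁ − σ√T = 0.2506 − 0.3818 = -0.1313 → -0.13
Risk-neutral Pr[S_T < K] = N(−d₂) = N(0.13) = 0.5517

0.5517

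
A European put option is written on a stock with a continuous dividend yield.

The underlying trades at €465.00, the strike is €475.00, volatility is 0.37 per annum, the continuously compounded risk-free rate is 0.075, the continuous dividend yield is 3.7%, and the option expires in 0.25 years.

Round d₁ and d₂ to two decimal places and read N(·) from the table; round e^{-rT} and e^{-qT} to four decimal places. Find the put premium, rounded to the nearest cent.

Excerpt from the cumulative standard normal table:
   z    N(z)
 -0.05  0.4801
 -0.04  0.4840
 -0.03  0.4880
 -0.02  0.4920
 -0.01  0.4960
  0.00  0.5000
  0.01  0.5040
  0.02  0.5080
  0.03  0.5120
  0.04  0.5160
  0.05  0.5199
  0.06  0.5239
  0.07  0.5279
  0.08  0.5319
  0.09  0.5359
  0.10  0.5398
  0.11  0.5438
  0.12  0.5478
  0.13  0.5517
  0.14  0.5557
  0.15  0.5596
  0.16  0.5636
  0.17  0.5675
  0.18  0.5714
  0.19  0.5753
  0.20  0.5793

σ√T = 0.37 × 0.5000 = 0.1850
d₁ = [ln(465/475) + (0.075 − 0.037 + 0.37²/2)·0.25] / 0.1850 = [-0.0213 + 0.0266] / 0.1850 = 0.0288 which rounds to 0.03
d₂ = d₁ − σ√T = 0.0288 − 0.1850 = -0.1562 which rounds to -0.16
e^(−qT) = e^(−0.037·0.25) = 0.9908;  e^(−rT) = e^(−0.075·0.25) = 0.9814
N(−d₂) = N(0.16) = 0.5636;  N(−d₁) = N(-0.03) = 0.4880
P = 475·0.9814·0.5636 − 465·0.9908·0.4880 = 262.7306 − 224.8323 = 37.8983

€37.90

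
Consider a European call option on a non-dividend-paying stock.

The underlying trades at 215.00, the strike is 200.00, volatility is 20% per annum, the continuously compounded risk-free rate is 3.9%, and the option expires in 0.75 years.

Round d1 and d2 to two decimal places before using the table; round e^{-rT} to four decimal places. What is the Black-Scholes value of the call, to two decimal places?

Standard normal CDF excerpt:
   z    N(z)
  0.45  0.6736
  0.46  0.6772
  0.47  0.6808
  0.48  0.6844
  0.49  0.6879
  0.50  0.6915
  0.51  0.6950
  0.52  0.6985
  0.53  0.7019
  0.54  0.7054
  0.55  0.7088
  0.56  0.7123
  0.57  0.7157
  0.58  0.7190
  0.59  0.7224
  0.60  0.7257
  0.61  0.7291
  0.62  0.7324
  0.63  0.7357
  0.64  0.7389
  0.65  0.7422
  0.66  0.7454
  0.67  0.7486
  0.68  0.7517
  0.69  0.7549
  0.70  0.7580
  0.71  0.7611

σ√T = 0.2 × 0.8660 = 0.1732
d₁ = [ln(215/200) + (0.039 + 0.2²/2)·0.75] / 0.1732 = [0.0723 + 0.0443] / 0.1732 = 0.6730 ⇒ 0.67
d₂ = d₁ − σ√T = 0.6730 − 0.1732 = 0.4998 ⇒ 0.50
e^(−rT) = e^(−0.039·0.75) = 0.9712
N(d₁) = N(0.67) = 0.7486;  N(d₂) = N(0.50) = 0.6915
C = 215·0.7486 − 200·0.9712·0.6915 = 160.9490 − 134.3170 = 26.6320

26.63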